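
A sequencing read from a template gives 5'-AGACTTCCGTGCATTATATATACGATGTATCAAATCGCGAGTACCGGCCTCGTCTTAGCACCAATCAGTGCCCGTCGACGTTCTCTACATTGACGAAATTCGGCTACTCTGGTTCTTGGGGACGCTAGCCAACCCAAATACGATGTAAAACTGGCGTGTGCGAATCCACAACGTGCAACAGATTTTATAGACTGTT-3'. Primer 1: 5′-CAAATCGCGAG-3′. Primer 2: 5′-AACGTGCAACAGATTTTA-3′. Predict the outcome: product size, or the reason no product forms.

No product — both primers anneal to the same strand and extend in the same direction.

Primer 1 (CAAATCGCGAG) matches the top strand at positions 31–41 (3' end points downstream).
Primer 2 (AACGTGCAACAGATTTTA) also matches the top strand directly, at positions 170–187 — its reverse complement TAAAATCTGTTGCACGTT is not present.
Both primers anneal to the bottom strand with 3' ends pointing the same way, so neither can prime synthesis back toward the other.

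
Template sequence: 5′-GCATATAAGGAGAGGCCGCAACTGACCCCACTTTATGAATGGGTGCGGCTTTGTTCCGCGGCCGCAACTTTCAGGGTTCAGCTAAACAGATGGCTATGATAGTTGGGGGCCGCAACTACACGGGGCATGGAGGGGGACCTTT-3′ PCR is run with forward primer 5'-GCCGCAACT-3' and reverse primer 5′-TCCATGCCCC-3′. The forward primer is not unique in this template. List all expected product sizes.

The forward primer GCCGCAACT matches the top strand at positions 15–23, 61–69, 109–117.
The reverse primer's reverse complement is GGGGCATGGA, matching at positions 122–131.
Each forward site pairs with the reverse site to give a product ending at position 131: sizes 117, 71, 23 bp.

117 bp, 71 bp, 23 bp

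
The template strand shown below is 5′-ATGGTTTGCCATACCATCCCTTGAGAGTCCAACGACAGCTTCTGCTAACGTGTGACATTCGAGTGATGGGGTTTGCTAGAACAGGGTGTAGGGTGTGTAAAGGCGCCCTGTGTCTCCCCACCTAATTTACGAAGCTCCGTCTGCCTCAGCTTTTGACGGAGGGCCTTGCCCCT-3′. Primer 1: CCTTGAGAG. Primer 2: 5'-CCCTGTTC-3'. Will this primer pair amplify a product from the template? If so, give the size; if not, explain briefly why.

Primer 1 (CCTTGAGAG) matches the top strand at positions 19–27; it acts as a forward primer.
Primer 2's reverse complement is GAACAGGG, matching the top strand at positions 79–86; it acts as a reverse primer.
The 3' ends face each other across positions 19–86, giving a 68 bp product.

Yes — a 68 bp product.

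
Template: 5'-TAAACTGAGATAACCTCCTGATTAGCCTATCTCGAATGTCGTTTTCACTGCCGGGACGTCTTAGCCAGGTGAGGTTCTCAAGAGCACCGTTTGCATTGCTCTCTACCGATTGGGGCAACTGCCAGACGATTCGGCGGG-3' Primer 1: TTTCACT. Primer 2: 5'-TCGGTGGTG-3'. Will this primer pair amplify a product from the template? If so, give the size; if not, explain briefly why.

No product — primer 2 has no binding site in the template.

Primer 2 (TCGGTGGTG) does not match the top strand, and its reverse complement CACCACCGA does not match either.
With no annealing site for primer 2, no amplification occurs.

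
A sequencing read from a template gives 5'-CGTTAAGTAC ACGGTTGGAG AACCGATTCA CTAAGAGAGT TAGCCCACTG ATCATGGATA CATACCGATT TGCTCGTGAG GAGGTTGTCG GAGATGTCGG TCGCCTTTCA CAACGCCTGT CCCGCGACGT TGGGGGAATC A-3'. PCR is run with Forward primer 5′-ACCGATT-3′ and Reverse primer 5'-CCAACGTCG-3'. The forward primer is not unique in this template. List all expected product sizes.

112 bp, 70 bp

The forward primer ACCGATT matches the top strand at positions 22–28, 64–70.
The reverse primer's reverse complement is CGACGTTGG, matching at positions 125–133.
Each forward site pairs with the reverse site to give a product ending at position 133: sizes 112, 70 bp.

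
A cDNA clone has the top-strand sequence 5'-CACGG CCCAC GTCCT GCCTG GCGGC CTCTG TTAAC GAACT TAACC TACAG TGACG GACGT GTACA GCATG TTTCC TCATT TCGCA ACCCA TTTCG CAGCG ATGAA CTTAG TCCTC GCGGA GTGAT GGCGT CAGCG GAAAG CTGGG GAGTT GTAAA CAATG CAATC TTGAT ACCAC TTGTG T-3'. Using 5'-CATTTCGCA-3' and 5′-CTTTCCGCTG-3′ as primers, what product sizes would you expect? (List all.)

The forward primer CATTTCGCA matches the top strand at positions 77–85, 89–97.
The reverse primer's reverse complement is CAGCGGAAAG, matching at positions 131–140.
Each forward site pairs with the reverse site to give a product ending at position 140: sizes 64, 52 bp.

64 bp, 52 bp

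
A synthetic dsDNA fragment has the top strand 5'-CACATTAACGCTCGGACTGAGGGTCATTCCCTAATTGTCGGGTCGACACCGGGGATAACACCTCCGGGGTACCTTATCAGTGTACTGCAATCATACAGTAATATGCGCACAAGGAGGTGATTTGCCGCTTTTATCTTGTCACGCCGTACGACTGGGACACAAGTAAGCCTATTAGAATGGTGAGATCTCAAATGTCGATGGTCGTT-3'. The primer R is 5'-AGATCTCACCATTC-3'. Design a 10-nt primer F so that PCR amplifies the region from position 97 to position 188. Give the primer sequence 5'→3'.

5'-AGTAATATGC-3'

The reverse primer's reverse complement GAATGGTGAGATCT matches the template at positions 175–188; the product starts at position 97.
The forward primer is identical to the top strand over positions 97–106: AGTAATATGC.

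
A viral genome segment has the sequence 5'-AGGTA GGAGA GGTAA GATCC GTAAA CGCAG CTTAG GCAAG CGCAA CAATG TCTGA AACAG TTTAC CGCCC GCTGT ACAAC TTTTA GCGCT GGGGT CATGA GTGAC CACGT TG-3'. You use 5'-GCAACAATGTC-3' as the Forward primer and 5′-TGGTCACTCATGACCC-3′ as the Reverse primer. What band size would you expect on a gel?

66 bp

Forward primer GCAACAATGTC is found on the top strand at positions 42–52.
Reverse complement of the reverse primer: GGGTCATGAGTGACCA. This occurs on the top strand at positions 92–107.
Product length = (reverse-primer end) − (forward-primer start) + 1 = 107 − 42 + 1 = 66 bp.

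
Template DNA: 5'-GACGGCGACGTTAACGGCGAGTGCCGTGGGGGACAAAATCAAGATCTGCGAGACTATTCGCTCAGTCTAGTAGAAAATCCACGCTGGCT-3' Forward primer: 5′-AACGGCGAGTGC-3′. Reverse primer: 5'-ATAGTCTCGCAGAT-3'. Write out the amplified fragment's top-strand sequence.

5'-AACGGCGAGTGCCGTGGGGGACAAAATCAAGATCTGCGAGACTAT-3'

Forward primer AACGGCGAGTGC is found on the top strand at positions 13–24.
Taking the reverse complement of ATAGTCTCGCAGAT gives ATCTGCGAGACTAT, found at positions 44–57 on the template; the primer anneals here to the top strand with its 3' end pointing upstream.
The product is the template from position 13 through 57 (45 bp).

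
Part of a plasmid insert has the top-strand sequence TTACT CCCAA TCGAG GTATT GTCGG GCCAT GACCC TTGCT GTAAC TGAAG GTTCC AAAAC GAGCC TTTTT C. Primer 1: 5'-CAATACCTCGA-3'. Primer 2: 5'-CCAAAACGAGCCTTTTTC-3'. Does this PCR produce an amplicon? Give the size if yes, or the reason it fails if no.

No product — the primers' 3' ends point away from each other.

Primer 1 (CAATACCTCGA) has reverse complement TCGAGGTATTG, which matches the top strand at positions 11–21; primer 1 anneals to the top strand there with its 3' end pointing upstream toward position 11.
Primer 2 (CCAAAACGAGCCTTTTTC) matches the top strand directly at positions 54–71; it anneals to the bottom strand with its 3' end pointing downstream toward position 71.
The 3' ends diverge (primer 1 extends toward position 1, primer 2 toward position 71), so the primers never converge on a shared product.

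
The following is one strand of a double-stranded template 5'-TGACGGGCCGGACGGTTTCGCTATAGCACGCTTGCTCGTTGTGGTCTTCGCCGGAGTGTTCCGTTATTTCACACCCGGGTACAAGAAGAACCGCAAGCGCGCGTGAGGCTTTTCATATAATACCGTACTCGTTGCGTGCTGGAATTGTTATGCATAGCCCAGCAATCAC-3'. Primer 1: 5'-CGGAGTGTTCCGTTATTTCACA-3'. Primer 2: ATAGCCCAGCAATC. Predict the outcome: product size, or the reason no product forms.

Primer 1 (CGGAGTGTTCCGTTATTTCACA) matches the top strand at positions 52–73 (3' end points downstream).
Primer 2 (ATAGCCCAGCAATC) also matches the top strand directly, at positions 154–167 — its reverse complement GATTGCTGGGCTAT is not present.
Both primers anneal to the bottom strand with 3' ends pointing the same way, so neither can prime synthesis back toward the other.

No product — both primers anneal to the same strand and extend in the same direction.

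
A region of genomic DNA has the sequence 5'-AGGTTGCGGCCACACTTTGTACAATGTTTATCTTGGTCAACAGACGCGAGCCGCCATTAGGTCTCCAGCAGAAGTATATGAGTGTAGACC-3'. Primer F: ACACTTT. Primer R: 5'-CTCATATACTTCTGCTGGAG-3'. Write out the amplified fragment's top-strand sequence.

Scanning the template, ACACTTT occurs at positions 12–18; this primer anneals to the bottom strand there with its 3' end pointing downstream.
Reverse complement of the reverse primer: CTCCAGCAGAAGTATATGAG. This occurs on the top strand at positions 63–82.
The product is the template from position 12 through 82 (71 bp).

5'-ACACTTTGTACAATGTTTATCTTGGTCAACAGACGCGAGCCGCCATTAGGTCTCCAGCAGAAGTATATGAG-3'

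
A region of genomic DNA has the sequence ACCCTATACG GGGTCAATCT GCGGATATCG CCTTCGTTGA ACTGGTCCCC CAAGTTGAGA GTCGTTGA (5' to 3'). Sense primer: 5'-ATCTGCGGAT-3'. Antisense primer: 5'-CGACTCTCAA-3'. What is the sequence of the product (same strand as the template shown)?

Forward primer ATCTGCGGAT is found on the top strand at positions 17–26.
Reverse complement of the reverse primer: TTGAGAGTCG. This occurs on the top strand at positions 55–64.
The product is the template from position 17 through 64 (48 bp).

5'-ATCTGCGGATATCGCCTTCGTTGAACTGGTCCCCCAAGTTGAGAGTCG-3'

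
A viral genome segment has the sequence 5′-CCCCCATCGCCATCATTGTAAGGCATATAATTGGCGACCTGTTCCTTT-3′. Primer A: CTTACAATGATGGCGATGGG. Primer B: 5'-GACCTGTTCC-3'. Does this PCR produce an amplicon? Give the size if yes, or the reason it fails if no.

No product — the primers' 3' ends point away from each other.

Primer A (CTTACAATGATGGCGATGGG) has reverse complement CCCATCGCCATCATTGTAAG, which matches the top strand at positions 3–22; primer A anneals to the top strand there with its 3' end pointing upstream toward position 3.
Primer B (GACCTGTTCC) matches the top strand directly at positions 36–45; it anneals to the bottom strand with its 3' end pointing downstream toward position 45.
The 3' ends diverge (primer A extends toward position 1, primer B toward position 48), so the primers never converge on a shared product.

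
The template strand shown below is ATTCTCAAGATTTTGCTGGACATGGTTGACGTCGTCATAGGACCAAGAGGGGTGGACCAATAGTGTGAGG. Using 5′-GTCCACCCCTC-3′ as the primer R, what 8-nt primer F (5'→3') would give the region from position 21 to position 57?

The reverse primer's reverse complement GAGGGGTGGAC matches the template at positions 47–57; the product starts at position 21.
The forward primer is identical to the top strand over positions 21–28: CATGGTTG.

5'-CATGGTTG-3'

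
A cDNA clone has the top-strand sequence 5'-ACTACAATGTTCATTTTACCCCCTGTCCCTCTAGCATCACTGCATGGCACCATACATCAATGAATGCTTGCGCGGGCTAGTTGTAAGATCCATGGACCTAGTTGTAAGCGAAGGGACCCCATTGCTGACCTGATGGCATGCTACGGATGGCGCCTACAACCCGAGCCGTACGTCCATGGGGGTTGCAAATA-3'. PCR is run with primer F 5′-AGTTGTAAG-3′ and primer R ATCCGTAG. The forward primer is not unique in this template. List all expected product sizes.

70 bp, 49 bp

The forward primer AGTTGTAAG matches the top strand at positions 79–87, 100–108.
The reverse primer's reverse complement is CTACGGAT, matching at positions 141–148.
Each forward site pairs with the reverse site to give a product ending at position 148: sizes 70, 49 bp.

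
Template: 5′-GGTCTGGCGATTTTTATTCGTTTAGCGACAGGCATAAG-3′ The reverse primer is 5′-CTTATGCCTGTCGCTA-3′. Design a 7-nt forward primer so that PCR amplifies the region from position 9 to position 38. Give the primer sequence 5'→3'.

The reverse primer's reverse complement TAGCGACAGGCATAAG matches the template at positions 23–38; the product starts at position 9.
The forward primer is identical to the top strand over positions 9–15: GATTTTT.

5'-GATTTTT-3'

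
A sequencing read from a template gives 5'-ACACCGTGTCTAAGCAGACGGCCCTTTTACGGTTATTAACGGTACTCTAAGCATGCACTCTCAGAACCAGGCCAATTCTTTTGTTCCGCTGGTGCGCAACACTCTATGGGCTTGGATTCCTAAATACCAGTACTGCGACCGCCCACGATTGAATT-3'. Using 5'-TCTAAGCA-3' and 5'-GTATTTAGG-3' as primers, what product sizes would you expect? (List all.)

119 bp, 82 bp

The forward primer TCTAAGCA matches the top strand at positions 9–16, 46–53.
The reverse primer's reverse complement is CCTAAATAC, matching at positions 119–127.
Each forward site pairs with the reverse site to give a product ending at position 127: sizes 119, 82 bp.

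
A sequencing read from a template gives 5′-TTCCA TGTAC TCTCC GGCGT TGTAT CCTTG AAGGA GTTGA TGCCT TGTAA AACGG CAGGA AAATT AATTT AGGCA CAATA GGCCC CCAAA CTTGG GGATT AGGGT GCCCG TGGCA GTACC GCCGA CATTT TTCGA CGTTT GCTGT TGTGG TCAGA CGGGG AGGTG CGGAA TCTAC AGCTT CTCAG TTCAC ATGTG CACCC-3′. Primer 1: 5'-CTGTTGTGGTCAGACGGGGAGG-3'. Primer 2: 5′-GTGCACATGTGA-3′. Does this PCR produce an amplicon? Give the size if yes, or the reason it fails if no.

Yes — a 57 bp product.

Primer 1 (CTGTTGTGGTCAGACGGGGAGG) matches the top strand at positions 142–163; it acts as a forward primer.
Primer 2's reverse complement is TCACATGTGCAC, matching the top strand at positions 187–198; it acts as a reverse primer.
The 3' ends face each other across positions 142–198, giving a 57 bp product.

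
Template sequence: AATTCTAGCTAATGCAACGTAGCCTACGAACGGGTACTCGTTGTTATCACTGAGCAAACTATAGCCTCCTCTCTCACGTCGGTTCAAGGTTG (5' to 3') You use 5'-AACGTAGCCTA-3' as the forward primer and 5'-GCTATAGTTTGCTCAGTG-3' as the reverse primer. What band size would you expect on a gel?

Scanning the template, AACGTAGCCTA occurs at positions 16–26; this primer anneals to the bottom strand there with its 3' end pointing downstream.
Reverse complement of the reverse primer: CACTGAGCAAACTATAGC. This occurs on the top strand at positions 48–65.
Amplicon spans positions 16–65: 50 bp.

50 bp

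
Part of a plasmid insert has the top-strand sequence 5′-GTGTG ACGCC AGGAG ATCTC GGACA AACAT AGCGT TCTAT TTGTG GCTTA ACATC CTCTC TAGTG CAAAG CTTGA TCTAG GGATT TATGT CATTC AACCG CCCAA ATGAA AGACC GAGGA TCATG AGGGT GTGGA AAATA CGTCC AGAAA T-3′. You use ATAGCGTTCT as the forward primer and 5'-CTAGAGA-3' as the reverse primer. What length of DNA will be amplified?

Scanning the template, ATAGCGTTCT occurs at positions 29–38; this primer anneals to the bottom strand there with its 3' end pointing downstream.
Reverse complement of the reverse primer: TCTCTAG. This occurs on the top strand at positions 57–63.
Amplicon spans positions 29–63: 35 bp.

35 bp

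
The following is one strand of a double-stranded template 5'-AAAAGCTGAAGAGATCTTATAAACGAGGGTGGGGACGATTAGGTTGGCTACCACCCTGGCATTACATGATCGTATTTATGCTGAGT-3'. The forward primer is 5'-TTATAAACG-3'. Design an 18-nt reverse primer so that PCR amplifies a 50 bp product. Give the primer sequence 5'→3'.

The forward primer binds at positions 17–25, so a 50 bp product ends at position 17 + 50 − 1 = 66.
The reverse primer anneals to the top strand over positions 49–66, i.e. to TACCACCCTGGCATTACA.
Its sequence written 5'→3' is the reverse complement: TGTAATGCCAGGGTGGTA.

5'-TGTAATGCCAGGGTGGTA-3'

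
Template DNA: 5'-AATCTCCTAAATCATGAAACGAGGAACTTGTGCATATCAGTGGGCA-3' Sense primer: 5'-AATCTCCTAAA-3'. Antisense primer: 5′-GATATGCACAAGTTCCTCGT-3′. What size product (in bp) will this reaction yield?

38 bp

The forward primer matches the template at positions 1–11.
Reverse complement of the reverse primer: ACGAGGAACTTGTGCATATC. This occurs on the top strand at positions 19–38.
The product runs from position 1 to position 38, so its length is 38 − 1 + 1 = 38 bp.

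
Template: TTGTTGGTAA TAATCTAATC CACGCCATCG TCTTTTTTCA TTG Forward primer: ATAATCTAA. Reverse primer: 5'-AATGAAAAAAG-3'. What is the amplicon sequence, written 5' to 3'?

5'-ATAATCTAATCCACGCCATCGTCTTTTTTCATT-3'

Scanning the template, ATAATCTAA occurs at positions 10–18; this primer anneals to the bottom strand there with its 3' end pointing downstream.
Reverse complement of the reverse primer: CTTTTTTCATT. This occurs on the top strand at positions 32–42.
The product is the template from position 10 through 42 (33 bp).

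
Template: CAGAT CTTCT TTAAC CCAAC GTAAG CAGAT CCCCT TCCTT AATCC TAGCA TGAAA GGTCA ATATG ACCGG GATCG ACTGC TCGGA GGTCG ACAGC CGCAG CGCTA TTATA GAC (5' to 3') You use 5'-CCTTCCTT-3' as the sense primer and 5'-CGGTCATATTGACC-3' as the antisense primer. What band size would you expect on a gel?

Scanning the template, CCTTCCTT occurs at positions 33–40; this primer anneals to the bottom strand there with its 3' end pointing downstream.
Reverse complement of the reverse primer: GGTCAATATGACCG. This occurs on the top strand at positions 56–69.
Product length = (reverse-primer end) − (forward-primer start) + 1 = 69 − 33 + 1 = 37 bp.

37 bp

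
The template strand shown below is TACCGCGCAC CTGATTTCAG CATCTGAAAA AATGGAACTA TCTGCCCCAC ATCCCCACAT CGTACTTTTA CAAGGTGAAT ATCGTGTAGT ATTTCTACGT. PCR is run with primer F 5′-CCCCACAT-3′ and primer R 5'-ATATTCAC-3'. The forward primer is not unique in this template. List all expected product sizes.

The forward primer CCCCACAT matches the top strand at positions 45–52, 53–60.
The reverse primer's reverse complement is GTGAATAT, matching at positions 75–82.
Each forward site pairs with the reverse site to give a product ending at position 82: sizes 38, 30 bp.

38 bp, 30 bp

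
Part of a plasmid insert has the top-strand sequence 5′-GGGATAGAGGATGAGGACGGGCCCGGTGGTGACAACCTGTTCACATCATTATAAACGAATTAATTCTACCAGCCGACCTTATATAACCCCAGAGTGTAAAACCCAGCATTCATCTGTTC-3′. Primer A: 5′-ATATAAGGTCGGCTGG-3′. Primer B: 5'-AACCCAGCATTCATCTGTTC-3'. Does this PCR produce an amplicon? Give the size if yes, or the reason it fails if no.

Primer A (ATATAAGGTCGGCTGG) has reverse complement CCAGCCGACCTTATAT, which matches the top strand at positions 69–84; primer A anneals to the top strand there with its 3' end pointing upstream toward position 69.
Primer B (AACCCAGCATTCATCTGTTC) matches the top strand directly at positions 100–119; it anneals to the bottom strand with its 3' end pointing downstream toward position 119.
The 3' ends diverge (primer A extends toward position 1, primer B toward position 119), so the primers never converge on a shared product.

No product — the primers' 3' ends point away from each other.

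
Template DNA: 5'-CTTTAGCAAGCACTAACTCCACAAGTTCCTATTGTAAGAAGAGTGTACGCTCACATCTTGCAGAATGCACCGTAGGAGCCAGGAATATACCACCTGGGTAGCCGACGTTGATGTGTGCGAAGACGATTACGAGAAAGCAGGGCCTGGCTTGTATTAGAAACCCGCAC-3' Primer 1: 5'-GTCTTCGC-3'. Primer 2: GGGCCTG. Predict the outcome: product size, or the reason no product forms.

No product — the primers' 3' ends point away from each other.

Primer 1 (GTCTTCGC) has reverse complement GCGAAGAC, which matches the top strand at positions 117–124; primer 1 anneals to the top strand there with its 3' end pointing upstream toward position 117.
Primer 2 (GGGCCTG) matches the top strand directly at positions 140–146; it anneals to the bottom strand with its 3' end pointing downstream toward position 146.
The 3' ends diverge (primer 1 extends toward position 1, primer 2 toward position 167), so the primers never converge on a shared product.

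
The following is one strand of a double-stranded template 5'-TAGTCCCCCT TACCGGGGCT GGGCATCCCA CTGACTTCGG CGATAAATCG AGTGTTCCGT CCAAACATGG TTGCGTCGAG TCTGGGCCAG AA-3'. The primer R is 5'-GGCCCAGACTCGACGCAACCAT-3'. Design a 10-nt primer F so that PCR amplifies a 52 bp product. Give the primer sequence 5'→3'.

5'-TCGGCGATAA-3'

The reverse primer's reverse complement ATGGTTGCGTCGAGTCTGGGCC matches the template at positions 67–88, so the product ends at position 88.
A 52 bp product then starts at position 88 − 52 + 1 = 37.
The forward primer is identical to the top strand there: TCGGCGATAA.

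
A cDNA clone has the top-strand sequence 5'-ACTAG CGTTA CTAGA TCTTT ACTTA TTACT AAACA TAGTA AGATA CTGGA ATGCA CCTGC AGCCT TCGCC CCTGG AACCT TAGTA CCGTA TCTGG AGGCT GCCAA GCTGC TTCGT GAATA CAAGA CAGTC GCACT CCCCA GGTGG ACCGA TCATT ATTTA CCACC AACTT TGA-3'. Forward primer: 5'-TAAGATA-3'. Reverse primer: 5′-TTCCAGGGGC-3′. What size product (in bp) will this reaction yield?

Forward primer TAAGATA is found on the top strand at positions 39–45.
Reverse complement of the reverse primer: GCCCCTGGAA. This occurs on the top strand at positions 68–77.
Amplicon spans positions 39–77: 39 bp.

39 bp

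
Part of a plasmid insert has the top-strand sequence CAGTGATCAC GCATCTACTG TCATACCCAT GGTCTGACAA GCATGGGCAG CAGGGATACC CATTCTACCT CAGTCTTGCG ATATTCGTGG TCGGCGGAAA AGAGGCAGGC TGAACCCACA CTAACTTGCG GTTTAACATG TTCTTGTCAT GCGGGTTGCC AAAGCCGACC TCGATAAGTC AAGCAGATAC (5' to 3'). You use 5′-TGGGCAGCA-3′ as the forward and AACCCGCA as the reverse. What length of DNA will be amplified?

Scanning the template, TGGGCAGCA occurs at positions 44–52; this primer anneals to the bottom strand there with its 3' end pointing downstream.
Taking the reverse complement of AACCCGCA gives TGCGGGTT, found at positions 150–157 on the template; the primer anneals here to the top strand with its 3' end pointing upstream.
Product length = (reverse-primer end) − (forward-primer start) + 1 = 157 − 44 + 1 = 114 bp.

114 bp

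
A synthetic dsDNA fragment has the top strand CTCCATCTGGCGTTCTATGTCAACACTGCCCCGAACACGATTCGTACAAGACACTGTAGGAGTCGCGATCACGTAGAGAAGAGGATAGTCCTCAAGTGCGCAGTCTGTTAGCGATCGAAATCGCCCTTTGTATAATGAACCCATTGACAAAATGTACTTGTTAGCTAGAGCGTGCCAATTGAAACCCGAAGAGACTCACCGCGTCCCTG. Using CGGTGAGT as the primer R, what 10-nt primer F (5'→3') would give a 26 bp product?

The reverse primer's reverse complement ACTCACCG matches the template at positions 194–201, so the product ends at position 201.
A 26 bp product then starts at position 201 − 26 + 1 = 176.
The forward primer is identical to the top strand there: CAATTGAAAC.

5'-CAATTGAAAC-3'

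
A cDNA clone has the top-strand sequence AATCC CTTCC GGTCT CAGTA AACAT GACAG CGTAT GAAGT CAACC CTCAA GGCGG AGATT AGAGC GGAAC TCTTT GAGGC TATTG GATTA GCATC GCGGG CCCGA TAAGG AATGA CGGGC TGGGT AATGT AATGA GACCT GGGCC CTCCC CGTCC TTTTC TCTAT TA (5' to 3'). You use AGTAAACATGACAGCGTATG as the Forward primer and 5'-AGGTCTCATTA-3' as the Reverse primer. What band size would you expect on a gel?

Forward primer AGTAAACATGACAGCGTATG is found on the top strand at positions 17–36.
Taking the reverse complement of AGGTCTCATTA gives TAATGAGACCT, found at positions 130–140 on the template; the primer anneals here to the top strand with its 3' end pointing upstream.
The product runs from position 17 to position 140, so its length is 140 − 17 + 1 = 124 bp.

124 bp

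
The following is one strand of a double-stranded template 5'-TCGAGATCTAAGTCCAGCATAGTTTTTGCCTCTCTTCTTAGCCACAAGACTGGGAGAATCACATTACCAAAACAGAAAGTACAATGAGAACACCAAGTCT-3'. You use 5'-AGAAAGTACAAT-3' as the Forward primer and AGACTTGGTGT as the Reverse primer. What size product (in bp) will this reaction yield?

27 bp

Scanning the template, AGAAAGTACAAT occurs at positions 74–85; this primer anneals to the bottom strand there with its 3' end pointing downstream.
The reverse primer's reverse complement is ACACCAAGTCT, which matches the template at positions 90–100.
Amplicon spans positions 74–100: 27 bp.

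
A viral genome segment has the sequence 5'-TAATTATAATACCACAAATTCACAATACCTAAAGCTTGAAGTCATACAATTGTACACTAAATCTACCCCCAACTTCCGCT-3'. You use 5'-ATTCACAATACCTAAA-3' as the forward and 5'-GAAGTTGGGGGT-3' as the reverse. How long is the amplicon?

Scanning the template, ATTCACAATACCTAAA occurs at positions 18–33; this primer anneals to the bottom strand there with its 3' end pointing downstream.
Reverse complement of the reverse primer: ACCCCCAACTTC. This occurs on the top strand at positions 65–76.
Product length = (reverse-primer end) − (forward-primer start) + 1 = 76 − 18 + 1 = 59 bp.

59 bp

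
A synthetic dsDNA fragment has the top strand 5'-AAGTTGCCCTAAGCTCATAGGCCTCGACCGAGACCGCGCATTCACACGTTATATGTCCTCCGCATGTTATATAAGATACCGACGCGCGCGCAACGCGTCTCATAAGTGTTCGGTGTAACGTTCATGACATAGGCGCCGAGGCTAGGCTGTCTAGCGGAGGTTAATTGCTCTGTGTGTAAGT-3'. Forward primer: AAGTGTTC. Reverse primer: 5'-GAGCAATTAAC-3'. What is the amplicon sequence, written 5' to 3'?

The forward primer matches the template at positions 104–111.
Taking the reverse complement of GAGCAATTAAC gives GTTAATTGCTC, found at positions 160–170 on the template; the primer anneals here to the top strand with its 3' end pointing upstream.
The product is the template from position 104 through 170 (67 bp).

5'-AAGTGTTCGGTGTAACGTTCATGACATAGGCGCCGAGGCTAGGCTGTCTAGCGGAGGTTAATTGCTC-3'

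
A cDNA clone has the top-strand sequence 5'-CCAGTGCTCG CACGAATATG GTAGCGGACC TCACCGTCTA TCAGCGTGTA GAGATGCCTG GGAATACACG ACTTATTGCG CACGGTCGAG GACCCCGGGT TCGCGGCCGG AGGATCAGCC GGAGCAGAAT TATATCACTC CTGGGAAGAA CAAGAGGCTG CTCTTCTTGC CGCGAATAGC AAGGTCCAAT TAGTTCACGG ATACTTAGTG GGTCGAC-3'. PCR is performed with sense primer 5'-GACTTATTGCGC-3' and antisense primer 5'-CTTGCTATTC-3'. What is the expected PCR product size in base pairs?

114 bp

The forward primer matches the template at positions 70–81.
Taking the reverse complement of CTTGCTATTC gives GAATAGCAAG, found at positions 174–183 on the template; the primer anneals here to the top strand with its 3' end pointing upstream.
The product runs from position 70 to position 183, so its length is 183 − 70 + 1 = 114 bp.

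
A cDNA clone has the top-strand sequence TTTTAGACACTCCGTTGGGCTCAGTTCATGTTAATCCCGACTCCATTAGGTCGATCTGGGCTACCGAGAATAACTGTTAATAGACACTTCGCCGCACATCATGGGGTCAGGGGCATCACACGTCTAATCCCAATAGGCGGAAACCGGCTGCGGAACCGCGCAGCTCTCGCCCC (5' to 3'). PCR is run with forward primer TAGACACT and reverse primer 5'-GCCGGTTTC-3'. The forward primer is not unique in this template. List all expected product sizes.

145 bp, 68 bp

The forward primer TAGACACT matches the top strand at positions 4–11, 81–88.
The reverse primer's reverse complement is GAAACCGGC, matching at positions 140–148.
Each forward site pairs with the reverse site to give a product ending at position 148: sizes 145, 68 bp.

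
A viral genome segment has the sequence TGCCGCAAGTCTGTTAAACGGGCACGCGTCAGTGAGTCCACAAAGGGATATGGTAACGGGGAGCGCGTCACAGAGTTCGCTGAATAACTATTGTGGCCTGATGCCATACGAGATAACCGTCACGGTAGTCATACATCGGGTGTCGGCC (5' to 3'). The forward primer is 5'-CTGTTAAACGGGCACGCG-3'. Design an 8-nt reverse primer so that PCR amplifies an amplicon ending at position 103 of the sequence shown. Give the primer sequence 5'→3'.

5'-CATCAGGC-3'

The forward primer binds at positions 11–28; the product's 3' end on the top strand is position 103.
The reverse primer anneals to the top strand over positions 96–103, i.e. to GCCTGATG.
Its sequence written 5'→3' is the reverse complement: CATCAGGC.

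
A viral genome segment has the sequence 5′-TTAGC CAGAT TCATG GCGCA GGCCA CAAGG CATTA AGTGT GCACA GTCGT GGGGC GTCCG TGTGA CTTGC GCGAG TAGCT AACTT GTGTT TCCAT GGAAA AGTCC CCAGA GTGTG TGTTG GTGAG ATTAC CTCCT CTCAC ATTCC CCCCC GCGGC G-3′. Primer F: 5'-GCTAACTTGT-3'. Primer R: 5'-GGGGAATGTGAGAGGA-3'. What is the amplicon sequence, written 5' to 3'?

5'-GCTAACTTGTGTTTCCATGGAAAAGTCCCCAGAGTGTGTGTTGGTGAGATTACCTCCTCTCACATTCCCC-3'

Scanning the template, GCTAACTTGT occurs at positions 78–87; this primer anneals to the bottom strand there with its 3' end pointing downstream.
Reverse complement of the reverse primer: TCCTCTCACATTCCCC. This occurs on the top strand at positions 132–147.
The product is the template from position 78 through 147 (70 bp).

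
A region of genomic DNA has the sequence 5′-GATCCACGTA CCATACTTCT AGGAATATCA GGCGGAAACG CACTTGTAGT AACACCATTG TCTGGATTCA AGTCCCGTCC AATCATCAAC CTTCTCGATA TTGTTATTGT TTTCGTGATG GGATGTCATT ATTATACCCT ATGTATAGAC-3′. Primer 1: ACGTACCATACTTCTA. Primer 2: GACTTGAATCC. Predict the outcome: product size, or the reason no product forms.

Primer 1 (ACGTACCATACTTCTA) matches the top strand at positions 6–21; it acts as a forward primer.
Primer 2's reverse complement is GGATTCAAGTC, matching the top strand at positions 64–74; it acts as a reverse primer.
The 3' ends face each other across positions 6–74, giving a 69 bp product.

Yes — a 69 bp product.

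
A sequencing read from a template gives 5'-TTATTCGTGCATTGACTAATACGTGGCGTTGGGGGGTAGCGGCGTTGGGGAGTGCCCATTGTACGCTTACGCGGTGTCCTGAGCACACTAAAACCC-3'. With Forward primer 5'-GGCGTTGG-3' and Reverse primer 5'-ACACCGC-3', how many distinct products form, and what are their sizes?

Two products: 53 bp, 37 bp

The forward primer GGCGTTGG matches the top strand at positions 25–32, 41–48.
The reverse primer's reverse complement is GCGGTGT, matching at positions 71–77.
Each forward site pairs with the reverse site to give a product ending at position 77: sizes 53, 37 bp.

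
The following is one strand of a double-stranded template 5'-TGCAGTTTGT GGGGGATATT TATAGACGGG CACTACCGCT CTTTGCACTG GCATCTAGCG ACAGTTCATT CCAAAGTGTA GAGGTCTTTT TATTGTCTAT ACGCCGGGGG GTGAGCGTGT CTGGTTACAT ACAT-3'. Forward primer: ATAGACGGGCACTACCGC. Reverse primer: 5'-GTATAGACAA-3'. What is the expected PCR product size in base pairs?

81 bp

Forward primer ATAGACGGGCACTACCGC is found on the top strand at positions 22–39.
The reverse primer's reverse complement is TTGTCTATAC, which matches the template at positions 93–102.
Product length = (reverse-primer end) − (forward-primer start) + 1 = 102 − 22 + 1 = 81 bp.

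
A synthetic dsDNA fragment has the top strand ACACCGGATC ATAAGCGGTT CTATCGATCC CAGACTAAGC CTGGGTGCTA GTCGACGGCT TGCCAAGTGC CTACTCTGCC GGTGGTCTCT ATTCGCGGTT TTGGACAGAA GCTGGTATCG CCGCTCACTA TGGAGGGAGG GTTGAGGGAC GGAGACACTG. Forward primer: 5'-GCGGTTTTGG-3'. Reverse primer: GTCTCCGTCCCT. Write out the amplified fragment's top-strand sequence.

Forward primer GCGGTTTTGG is found on the top strand at positions 95–104.
Reverse complement of the reverse primer: AGGGACGGAGAC. This occurs on the top strand at positions 145–156.
The product is the template from position 95 through 156 (62 bp).

5'-GCGGTTTTGGACAGAAGCTGGTATCGCCGCTCACTATGGAGGGAGGGTTGAGGGACGGAGAC-3'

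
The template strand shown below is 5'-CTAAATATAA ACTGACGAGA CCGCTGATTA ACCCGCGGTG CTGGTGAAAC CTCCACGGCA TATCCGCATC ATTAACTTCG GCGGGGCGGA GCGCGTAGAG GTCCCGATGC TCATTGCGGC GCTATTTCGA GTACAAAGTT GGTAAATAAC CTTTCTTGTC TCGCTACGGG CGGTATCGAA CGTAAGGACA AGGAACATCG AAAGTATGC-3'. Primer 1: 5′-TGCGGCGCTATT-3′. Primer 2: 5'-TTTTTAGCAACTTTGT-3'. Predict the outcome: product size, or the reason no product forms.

Primer 2 (TTTTTAGCAACTTTGT) does not match the top strand, and its reverse complement ACAAAGTTGCTAAAAA does not match either.
With no annealing site for primer 2, no amplification occurs.

No product — primer 2 has no binding site in the template.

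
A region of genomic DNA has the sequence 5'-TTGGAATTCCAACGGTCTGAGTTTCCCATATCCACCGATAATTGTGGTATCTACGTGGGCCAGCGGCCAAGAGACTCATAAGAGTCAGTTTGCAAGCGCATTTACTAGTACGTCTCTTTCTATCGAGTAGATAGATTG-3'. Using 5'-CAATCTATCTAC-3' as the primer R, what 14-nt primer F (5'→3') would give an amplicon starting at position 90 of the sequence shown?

The reverse primer's reverse complement GTAGATAGATTG matches the template at positions 127–138; the product starts at position 90.
The forward primer is identical to the top strand over positions 90–103: TTGCAAGCGCATTT.

5'-TTGCAAGCGCATTT-3'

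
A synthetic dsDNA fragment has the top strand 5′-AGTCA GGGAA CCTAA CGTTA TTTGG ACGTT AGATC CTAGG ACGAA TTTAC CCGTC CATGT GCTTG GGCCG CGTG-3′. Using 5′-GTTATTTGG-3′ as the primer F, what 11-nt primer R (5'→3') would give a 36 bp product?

5'-GGGTAAATTCG-3'

The forward primer binds at positions 17–25, so a 36 bp product ends at position 17 + 36 − 1 = 52.
The reverse primer anneals to the top strand over positions 42–52, i.e. to CGAATTTACCC.
Its sequence written 5'→3' is the reverse complement: GGGTAAATTCG.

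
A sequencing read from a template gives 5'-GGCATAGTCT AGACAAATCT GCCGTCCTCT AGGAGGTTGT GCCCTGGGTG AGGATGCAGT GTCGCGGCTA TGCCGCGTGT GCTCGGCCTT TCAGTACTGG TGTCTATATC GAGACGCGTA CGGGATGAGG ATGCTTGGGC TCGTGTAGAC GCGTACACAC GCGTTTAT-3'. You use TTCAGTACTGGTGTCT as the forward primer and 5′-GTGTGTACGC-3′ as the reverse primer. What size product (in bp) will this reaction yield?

71 bp

The forward primer matches the template at positions 90–105.
Taking the reverse complement of GTGTGTACGC gives GCGTACACAC, found at positions 151–160 on the template; the primer anneals here to the top strand with its 3' end pointing upstream.
Amplicon spans positions 90–160: 71 bp.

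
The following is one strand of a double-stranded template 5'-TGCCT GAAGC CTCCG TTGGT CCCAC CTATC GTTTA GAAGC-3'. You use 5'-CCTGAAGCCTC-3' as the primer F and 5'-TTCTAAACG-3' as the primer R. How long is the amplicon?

36 bp

The forward primer matches the template at positions 3–13.
Reverse complement of the reverse primer: CGTTTAGAA. This occurs on the top strand at positions 30–38.
The product runs from position 3 to position 38, so its length is 38 − 3 + 1 = 36 bp.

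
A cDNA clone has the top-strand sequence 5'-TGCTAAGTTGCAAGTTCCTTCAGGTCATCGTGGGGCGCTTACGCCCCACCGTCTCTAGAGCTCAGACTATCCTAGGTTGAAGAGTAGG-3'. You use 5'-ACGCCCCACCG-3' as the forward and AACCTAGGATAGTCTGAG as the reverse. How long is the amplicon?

38 bp

Forward primer ACGCCCCACCG is found on the top strand at positions 41–51.
The reverse primer's reverse complement is CTCAGACTATCCTAGGTT, which matches the template at positions 61–78.
Product length = (reverse-primer end) − (forward-primer start) + 1 = 78 − 41 + 1 = 38 bp.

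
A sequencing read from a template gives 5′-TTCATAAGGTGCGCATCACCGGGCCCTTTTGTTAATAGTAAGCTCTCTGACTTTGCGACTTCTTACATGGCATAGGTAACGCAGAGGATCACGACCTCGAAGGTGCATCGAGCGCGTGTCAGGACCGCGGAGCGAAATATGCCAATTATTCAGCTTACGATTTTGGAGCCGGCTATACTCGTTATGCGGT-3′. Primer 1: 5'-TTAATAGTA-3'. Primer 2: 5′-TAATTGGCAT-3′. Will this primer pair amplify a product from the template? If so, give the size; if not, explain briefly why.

Primer 1 (TTAATAGTA) matches the top strand at positions 32–40; it acts as a forward primer.
Primer 2's reverse complement is ATGCCAATTA, matching the top strand at positions 139–148; it acts as a reverse primer.
The 3' ends face each other across positions 32–148, giving a 117 bp product.

Yes — a 117 bp product.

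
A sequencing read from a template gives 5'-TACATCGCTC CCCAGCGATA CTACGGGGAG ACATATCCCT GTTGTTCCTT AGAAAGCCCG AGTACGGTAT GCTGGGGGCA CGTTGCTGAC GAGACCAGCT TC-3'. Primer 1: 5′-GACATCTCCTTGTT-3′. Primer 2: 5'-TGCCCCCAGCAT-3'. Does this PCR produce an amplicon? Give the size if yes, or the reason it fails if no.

Primer 1 (GACATCTCCTTGTT) does not match the top strand, and its reverse complement AACAAGGAGATGTC does not match either.
With no annealing site for primer 1, no amplification occurs.

No product — primer 1 has no binding site in the template.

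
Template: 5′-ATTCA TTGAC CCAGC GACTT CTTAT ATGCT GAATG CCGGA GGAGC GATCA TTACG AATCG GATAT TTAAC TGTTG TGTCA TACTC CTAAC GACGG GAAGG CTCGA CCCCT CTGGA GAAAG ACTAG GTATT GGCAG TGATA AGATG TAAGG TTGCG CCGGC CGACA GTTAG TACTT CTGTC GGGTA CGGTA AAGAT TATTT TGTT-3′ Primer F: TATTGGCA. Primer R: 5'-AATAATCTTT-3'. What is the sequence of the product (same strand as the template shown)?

Scanning the template, TATTGGCA occurs at positions 127–134; this primer anneals to the bottom strand there with its 3' end pointing downstream.
The reverse primer's reverse complement is AAAGATTATT, which matches the template at positions 190–199.
The product is the template from position 127 through 199 (73 bp).

5'-TATTGGCAGTGATAAGATGTAAGGTTGCGCCGGCCGACAGTTAGTACTTCTGTCGGGTACGGTAAAGATTATT-3'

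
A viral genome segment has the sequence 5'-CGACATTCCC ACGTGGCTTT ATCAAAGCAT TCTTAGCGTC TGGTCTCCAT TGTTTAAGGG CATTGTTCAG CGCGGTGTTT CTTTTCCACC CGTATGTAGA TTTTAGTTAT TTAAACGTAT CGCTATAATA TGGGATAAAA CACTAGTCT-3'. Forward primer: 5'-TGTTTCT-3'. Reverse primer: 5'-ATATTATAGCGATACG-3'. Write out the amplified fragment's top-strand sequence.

The forward primer matches the template at positions 76–82.
Taking the reverse complement of ATATTATAGCGATACG gives CGTATCGCTATAATAT, found at positions 116–131 on the template; the primer anneals here to the top strand with its 3' end pointing upstream.
The product is the template from position 76 through 131 (56 bp).

5'-TGTTTCTTTTCCACCCGTATGTAGATTTTAGTTATTTAAACGTATCGCTATAATAT-3'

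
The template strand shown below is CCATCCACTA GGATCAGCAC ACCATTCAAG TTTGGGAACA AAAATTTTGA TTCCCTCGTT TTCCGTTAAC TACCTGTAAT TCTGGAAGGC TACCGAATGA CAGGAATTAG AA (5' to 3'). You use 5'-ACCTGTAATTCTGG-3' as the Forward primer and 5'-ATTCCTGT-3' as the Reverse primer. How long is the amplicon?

36 bp

Forward primer ACCTGTAATTCTGG is found on the top strand at positions 72–85.
Reverse complement of the reverse primer: ACAGGAAT. This occurs on the top strand at positions 100–107.
The product runs from position 72 to position 107, so its length is 107 − 72 + 1 = 36 bp.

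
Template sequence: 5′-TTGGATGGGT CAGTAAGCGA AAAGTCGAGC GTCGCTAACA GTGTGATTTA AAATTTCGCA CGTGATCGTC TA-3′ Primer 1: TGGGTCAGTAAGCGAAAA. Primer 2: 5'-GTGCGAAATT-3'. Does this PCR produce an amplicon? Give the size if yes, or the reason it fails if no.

Yes — a 56 bp product.

Primer 1 (TGGGTCAGTAAGCGAAAA) matches the top strand at positions 6–23; it acts as a forward primer.
Primer 2's reverse complement is AATTTCGCAC, matching the top strand at positions 52–61; it acts as a reverse primer.
The 3' ends face each other across positions 6–61, giving a 56 bp product.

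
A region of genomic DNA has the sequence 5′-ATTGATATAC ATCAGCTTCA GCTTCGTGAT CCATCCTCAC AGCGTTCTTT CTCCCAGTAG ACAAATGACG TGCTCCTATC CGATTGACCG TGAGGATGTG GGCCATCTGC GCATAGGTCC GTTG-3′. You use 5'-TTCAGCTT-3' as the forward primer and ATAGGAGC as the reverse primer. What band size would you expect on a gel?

The forward primer matches the template at positions 17–24.
Reverse complement of the reverse primer: GCTCCTAT. This occurs on the top strand at positions 72–79.
The product runs from position 17 to position 79, so its length is 79 − 17 + 1 = 63 bp.

63 bp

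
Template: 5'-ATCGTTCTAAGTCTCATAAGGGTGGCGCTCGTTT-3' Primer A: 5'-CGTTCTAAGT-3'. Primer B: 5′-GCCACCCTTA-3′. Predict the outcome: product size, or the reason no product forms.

Primer A (CGTTCTAAGT) matches the top strand at positions 3–12; it acts as a forward primer.
Primer B's reverse complement is TAAGGGTGGC, matching the top strand at positions 17–26; it acts as a reverse primer.
The 3' ends face each other across positions 3–26, giving a 24 bp product.

Yes — a 24 bp product.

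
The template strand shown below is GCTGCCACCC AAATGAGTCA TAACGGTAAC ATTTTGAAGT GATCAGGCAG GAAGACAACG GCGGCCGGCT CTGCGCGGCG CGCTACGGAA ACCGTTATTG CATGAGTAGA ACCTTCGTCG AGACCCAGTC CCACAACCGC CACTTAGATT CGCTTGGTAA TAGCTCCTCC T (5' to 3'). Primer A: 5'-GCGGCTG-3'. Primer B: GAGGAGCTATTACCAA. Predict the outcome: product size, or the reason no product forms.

Primer A (GCGGCTG) does not match the top strand, and its reverse complement CAGCCGC does not match either.
With no annealing site for primer A, no amplification occurs.

No product — primer A has no binding site in the template.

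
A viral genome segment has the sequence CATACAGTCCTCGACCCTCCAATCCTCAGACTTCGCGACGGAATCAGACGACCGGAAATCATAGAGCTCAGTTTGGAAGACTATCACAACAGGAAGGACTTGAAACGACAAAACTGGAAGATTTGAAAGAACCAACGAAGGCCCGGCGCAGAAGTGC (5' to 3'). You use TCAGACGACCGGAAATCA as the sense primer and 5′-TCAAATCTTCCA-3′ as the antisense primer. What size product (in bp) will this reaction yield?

83 bp

The forward primer matches the template at positions 44–61.
Taking the reverse complement of TCAAATCTTCCA gives TGGAAGATTTGA, found at positions 115–126 on the template; the primer anneals here to the top strand with its 3' end pointing upstream.
The product runs from position 44 to position 126, so its length is 126 − 44 + 1 = 83 bp.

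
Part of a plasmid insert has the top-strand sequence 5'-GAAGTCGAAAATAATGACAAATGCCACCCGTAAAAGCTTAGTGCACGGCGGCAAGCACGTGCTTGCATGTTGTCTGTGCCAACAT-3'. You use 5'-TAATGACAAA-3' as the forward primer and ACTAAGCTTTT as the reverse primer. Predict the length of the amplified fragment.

Forward primer TAATGACAAA is found on the top strand at positions 12–21.
Reverse complement of the reverse primer: AAAAGCTTAGT. This occurs on the top strand at positions 32–42.
Product length = (reverse-primer end) − (forward-primer start) + 1 = 42 − 12 + 1 = 31 bp.

31 bp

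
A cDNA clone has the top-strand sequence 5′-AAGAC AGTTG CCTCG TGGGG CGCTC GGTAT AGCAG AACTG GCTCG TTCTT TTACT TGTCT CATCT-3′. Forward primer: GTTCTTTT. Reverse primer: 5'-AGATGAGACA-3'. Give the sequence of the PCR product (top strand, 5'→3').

5'-GTTCTTTTACTTGTCTCATCT-3'

The forward primer matches the template at positions 45–52.
The reverse primer's reverse complement is TGTCTCATCT, which matches the template at positions 56–65.
The product is the template from position 45 through 65 (21 bp).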